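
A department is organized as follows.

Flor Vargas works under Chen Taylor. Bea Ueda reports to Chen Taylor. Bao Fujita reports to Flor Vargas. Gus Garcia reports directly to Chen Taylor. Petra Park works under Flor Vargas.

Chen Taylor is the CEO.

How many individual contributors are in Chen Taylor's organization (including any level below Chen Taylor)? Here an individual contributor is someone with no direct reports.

The people in Chen Taylor's organization with no one reporting to them are Gus Garcia, Bao Fujita, Petra Park, Bea Ueda. That is 4.

4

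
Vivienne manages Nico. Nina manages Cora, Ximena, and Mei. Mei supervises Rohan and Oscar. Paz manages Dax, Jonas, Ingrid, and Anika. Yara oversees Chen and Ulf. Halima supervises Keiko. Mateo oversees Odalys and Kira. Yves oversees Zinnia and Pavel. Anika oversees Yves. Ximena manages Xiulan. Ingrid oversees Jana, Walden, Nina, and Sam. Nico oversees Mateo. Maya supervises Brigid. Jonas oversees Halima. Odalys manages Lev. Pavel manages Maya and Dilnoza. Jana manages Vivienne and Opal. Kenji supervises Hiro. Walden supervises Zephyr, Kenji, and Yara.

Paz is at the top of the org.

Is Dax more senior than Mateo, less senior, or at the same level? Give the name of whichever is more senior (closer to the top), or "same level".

Dax

Dax is 1 level below Paz; Mateo is 5. Dax is higher.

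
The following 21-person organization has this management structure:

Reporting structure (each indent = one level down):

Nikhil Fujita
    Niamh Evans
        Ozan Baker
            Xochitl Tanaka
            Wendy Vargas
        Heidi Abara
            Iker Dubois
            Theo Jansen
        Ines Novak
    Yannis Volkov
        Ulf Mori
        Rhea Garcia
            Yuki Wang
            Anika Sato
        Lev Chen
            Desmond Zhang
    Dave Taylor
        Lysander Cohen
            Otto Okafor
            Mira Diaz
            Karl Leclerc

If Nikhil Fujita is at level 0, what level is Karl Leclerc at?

3

Chain from Karl Leclerc up to Nikhil Fujita: Karl Leclerc → Lysander Cohen → Dave Taylor → Nikhil Fujita. That is 3 steps up, so Karl Leclerc is 3 levels below Nikhil Fujita.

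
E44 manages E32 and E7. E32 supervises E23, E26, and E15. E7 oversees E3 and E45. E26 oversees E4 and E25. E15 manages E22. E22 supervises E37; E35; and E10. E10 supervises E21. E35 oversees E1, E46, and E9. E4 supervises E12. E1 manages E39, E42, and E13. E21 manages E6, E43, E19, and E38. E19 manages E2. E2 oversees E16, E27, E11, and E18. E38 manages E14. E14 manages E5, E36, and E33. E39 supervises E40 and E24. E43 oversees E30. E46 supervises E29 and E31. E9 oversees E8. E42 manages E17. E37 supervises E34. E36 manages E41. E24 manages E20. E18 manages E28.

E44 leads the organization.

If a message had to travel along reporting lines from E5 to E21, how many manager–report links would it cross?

3

E5 is in E21's organization: the chain from E5 up to E21 is E5 → E14 → E38 → E21, which is 3 links.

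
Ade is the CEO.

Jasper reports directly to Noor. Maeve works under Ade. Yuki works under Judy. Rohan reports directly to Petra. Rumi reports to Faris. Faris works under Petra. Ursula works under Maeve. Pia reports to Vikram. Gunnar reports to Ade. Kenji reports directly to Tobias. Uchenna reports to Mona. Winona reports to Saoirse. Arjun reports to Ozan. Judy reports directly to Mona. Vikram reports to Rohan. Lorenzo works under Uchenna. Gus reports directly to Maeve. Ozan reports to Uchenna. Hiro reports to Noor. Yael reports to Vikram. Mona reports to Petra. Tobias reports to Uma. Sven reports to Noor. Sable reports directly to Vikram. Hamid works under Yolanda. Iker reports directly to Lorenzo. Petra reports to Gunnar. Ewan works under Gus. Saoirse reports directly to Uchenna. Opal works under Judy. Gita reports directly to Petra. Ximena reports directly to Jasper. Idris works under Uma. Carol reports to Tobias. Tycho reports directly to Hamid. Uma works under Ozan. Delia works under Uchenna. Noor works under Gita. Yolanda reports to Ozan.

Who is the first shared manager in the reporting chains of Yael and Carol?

Yael's chain of managers is Vikram, Rohan, Petra, Gunnar, Ade. Carol's chain of managers is Tobias, Uma, Ozan, Uchenna, Mona, Petra, Gunnar, Ade. The first manager that appears in both chains is Petra.

Petra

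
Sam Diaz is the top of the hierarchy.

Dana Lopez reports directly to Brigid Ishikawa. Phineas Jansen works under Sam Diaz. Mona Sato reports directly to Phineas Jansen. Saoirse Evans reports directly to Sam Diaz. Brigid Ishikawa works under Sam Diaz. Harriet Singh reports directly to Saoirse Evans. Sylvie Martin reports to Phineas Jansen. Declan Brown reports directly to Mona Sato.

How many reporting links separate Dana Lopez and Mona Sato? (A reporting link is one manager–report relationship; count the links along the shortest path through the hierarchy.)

Dana Lopez is 2 levels below Sam Diaz, and Mona Sato is 2 levels below Sam Diaz (their lowest common manager). The shortest path runs up from Dana Lopez to Sam Diaz and back down to Mona Sato: 2 + 2 = 4 links.

4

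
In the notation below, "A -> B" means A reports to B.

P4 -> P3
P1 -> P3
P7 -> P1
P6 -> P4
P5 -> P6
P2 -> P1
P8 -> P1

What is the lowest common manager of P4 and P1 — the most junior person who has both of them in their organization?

P4's chain of managers is P3. P1's chain of managers is P3. The first manager that appears in both chains is P3.

P3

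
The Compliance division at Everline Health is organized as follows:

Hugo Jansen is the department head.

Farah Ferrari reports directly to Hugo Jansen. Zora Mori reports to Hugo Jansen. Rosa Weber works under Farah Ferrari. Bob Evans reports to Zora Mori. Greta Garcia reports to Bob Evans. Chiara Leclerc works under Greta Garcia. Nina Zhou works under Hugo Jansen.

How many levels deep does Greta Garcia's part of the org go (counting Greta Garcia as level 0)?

1

The longest chain under Greta Garcia runs Greta Garcia → Chiara Leclerc, which is 1 level below Greta Garcia.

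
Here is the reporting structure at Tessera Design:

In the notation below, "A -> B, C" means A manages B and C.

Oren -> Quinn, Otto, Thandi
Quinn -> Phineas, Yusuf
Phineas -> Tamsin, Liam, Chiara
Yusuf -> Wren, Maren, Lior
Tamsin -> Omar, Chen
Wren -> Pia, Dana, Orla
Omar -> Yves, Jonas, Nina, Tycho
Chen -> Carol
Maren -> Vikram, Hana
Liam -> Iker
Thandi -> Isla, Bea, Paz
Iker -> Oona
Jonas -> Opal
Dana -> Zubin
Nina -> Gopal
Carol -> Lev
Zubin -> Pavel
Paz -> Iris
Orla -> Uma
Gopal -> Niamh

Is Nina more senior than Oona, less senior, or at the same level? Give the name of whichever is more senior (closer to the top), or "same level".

same level

Both Nina and Oona are 5 levels below Oren.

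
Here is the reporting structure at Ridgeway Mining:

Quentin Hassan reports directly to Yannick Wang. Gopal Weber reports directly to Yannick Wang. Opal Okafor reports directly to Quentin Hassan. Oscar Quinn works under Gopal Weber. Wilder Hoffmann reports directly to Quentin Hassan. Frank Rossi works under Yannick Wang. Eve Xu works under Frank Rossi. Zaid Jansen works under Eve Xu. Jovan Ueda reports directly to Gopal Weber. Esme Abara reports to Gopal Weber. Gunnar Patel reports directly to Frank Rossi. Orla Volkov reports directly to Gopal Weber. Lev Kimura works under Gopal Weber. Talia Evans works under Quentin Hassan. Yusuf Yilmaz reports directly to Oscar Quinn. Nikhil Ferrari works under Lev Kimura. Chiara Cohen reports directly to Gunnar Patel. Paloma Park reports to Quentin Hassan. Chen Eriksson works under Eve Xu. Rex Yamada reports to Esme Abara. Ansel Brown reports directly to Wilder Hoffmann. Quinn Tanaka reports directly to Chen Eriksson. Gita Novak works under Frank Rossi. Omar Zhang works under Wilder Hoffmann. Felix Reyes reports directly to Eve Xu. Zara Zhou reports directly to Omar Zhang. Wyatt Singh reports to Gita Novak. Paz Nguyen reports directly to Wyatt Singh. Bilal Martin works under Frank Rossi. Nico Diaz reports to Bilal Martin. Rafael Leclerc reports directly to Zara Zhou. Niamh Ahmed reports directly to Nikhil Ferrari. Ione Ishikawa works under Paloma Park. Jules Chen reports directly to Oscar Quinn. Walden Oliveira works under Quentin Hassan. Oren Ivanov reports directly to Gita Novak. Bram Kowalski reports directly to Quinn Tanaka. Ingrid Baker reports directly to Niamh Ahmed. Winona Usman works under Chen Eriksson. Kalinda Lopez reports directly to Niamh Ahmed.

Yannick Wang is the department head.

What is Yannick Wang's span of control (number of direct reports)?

3

Yannick Wang directly manages Quentin Hassan, Gopal Weber, Frank Rossi. That is 3 direct reports.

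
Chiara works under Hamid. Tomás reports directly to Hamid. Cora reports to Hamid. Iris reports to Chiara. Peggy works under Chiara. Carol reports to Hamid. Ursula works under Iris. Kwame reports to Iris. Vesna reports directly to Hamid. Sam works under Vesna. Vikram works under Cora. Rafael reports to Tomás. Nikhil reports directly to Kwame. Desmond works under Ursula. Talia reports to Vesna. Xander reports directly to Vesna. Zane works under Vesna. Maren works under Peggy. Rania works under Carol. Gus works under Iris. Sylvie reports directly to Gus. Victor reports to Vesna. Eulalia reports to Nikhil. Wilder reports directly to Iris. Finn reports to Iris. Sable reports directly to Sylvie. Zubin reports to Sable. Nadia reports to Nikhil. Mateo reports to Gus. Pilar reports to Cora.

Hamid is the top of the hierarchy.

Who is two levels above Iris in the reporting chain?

Iris reports to Chiara, and Chiara reports to Hamid. So Iris's skip-level manager is Hamid.

Hamid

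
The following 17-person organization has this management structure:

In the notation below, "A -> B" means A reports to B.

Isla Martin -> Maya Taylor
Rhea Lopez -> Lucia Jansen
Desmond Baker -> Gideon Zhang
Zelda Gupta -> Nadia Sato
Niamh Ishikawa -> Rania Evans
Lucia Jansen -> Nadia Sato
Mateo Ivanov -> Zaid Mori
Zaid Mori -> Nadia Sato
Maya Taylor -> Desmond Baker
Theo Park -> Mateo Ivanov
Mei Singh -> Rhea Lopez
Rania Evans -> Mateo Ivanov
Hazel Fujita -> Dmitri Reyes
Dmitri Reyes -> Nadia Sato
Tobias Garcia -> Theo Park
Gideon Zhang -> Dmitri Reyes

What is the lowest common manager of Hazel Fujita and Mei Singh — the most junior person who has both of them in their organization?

Nadia Sato

Hazel Fujita's chain of managers is Dmitri Reyes, Nadia Sato. Mei Singh's chain of managers is Rhea Lopez, Lucia Jansen, Nadia Sato. The first manager that appears in both chains is Nadia Sato.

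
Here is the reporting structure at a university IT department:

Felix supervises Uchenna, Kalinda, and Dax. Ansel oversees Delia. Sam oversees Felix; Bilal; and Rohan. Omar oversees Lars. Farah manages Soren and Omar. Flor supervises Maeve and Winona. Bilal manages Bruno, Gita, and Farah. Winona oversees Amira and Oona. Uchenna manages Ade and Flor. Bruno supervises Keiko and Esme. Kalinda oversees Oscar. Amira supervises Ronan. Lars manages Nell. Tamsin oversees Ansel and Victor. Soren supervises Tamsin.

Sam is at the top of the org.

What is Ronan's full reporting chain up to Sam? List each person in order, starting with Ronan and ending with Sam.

Ronan -> Amira -> Winona -> Flor -> Uchenna -> Felix -> Sam

Ronan reports to Amira. Amira reports to Winona. Winona reports to Flor. Flor reports to Uchenna. Uchenna reports to Felix. Felix reports to Sam. Sam is at the top.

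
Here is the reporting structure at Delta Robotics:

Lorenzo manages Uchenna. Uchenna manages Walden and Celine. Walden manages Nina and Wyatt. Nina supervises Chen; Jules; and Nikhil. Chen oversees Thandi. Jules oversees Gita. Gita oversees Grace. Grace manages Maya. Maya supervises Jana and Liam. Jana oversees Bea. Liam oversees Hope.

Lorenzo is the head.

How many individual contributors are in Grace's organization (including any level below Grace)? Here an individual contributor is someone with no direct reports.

2

The people in Grace's organization with no one reporting to them are Hope, Bea. That is 2.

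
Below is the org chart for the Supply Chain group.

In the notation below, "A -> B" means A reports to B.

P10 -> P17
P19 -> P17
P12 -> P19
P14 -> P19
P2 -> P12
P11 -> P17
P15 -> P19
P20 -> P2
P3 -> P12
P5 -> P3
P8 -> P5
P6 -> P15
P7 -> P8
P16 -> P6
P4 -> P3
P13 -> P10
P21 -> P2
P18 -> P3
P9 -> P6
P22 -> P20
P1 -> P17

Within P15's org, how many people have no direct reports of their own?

2

The people in P15's organization with no one reporting to them are P9, P16. That is 2.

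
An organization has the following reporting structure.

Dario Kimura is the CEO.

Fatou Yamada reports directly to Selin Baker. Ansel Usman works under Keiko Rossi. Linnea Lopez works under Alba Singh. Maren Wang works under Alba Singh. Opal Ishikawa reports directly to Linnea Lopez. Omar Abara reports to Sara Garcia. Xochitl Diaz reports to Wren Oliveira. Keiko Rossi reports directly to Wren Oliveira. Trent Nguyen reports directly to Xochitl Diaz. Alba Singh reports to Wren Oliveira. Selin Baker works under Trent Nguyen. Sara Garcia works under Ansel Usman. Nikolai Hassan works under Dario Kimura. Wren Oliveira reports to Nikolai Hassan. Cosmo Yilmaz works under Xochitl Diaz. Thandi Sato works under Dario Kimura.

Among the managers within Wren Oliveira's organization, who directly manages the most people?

Direct-report counts within Wren Oliveira's organization: Wren Oliveira has 3; Alba Singh has 2; Linnea Lopez has 1; Keiko Rossi has 1; Ansel Usman has 1; Sara Garcia has 1; Xochitl Diaz has 2; Trent Nguyen has 1; Selin Baker has 1. The largest is 3, held by Wren Oliveira.

Wren Oliveira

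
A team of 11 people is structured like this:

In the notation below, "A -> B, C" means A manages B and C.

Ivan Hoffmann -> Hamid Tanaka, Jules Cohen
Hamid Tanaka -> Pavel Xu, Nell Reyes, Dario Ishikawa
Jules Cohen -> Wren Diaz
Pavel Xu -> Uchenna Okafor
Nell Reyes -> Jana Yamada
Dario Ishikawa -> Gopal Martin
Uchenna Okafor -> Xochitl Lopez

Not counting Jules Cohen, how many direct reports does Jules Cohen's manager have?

1

Jules Cohen reports to Ivan Hoffmann. Ivan Hoffmann's other direct reports are Hamid Tanaka — 1 peer.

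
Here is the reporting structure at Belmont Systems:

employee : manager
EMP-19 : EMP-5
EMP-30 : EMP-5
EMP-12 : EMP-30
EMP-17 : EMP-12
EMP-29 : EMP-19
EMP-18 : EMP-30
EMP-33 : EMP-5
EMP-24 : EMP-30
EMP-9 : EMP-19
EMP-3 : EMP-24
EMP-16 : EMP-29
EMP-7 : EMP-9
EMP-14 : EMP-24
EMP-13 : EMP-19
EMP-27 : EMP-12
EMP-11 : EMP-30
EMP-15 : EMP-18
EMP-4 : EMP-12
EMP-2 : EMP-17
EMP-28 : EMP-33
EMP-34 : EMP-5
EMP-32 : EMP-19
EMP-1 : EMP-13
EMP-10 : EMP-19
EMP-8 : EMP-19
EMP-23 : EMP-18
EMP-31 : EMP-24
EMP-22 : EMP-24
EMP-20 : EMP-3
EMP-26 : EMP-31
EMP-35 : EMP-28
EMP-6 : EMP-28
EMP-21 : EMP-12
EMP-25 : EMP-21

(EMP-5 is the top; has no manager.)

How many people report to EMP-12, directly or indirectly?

EMP-12 directly manages EMP-17, EMP-27, EMP-4, EMP-21. Under EMP-17: EMP-2 (1). EMP-27 has no reports. EMP-4 has no reports. Under EMP-21: EMP-25 (1). So EMP-12's organization is 4 direct reports plus everyone under them: 2 + 1 + 1 + 2 = 6.

6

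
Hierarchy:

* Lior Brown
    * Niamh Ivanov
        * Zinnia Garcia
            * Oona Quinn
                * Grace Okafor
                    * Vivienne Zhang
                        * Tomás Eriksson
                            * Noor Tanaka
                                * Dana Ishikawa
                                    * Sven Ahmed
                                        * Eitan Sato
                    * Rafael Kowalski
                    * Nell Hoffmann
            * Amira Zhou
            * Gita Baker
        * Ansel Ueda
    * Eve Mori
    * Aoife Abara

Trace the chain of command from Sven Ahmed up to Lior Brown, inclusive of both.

Sven Ahmed reports to Dana Ishikawa. Dana Ishikawa reports to Noor Tanaka. Noor Tanaka reports to Tomás Eriksson. Tomás Eriksson reports to Vivienne Zhang. Vivienne Zhang reports to Grace Okafor. Grace Okafor reports to Oona Quinn. Oona Quinn reports to Zinnia Garcia. Zinnia Garcia reports to Niamh Ivanov. Niamh Ivanov reports to Lior Brown. Lior Brown is at the top.

Sven Ahmed -> Dana Ishikawa -> Noor Tanaka -> Tomás Eriksson -> Vivienne Zhang -> Grace Okafor -> Oona Quinn -> Zinnia Garcia -> Niamh Ivanov -> Lior Brown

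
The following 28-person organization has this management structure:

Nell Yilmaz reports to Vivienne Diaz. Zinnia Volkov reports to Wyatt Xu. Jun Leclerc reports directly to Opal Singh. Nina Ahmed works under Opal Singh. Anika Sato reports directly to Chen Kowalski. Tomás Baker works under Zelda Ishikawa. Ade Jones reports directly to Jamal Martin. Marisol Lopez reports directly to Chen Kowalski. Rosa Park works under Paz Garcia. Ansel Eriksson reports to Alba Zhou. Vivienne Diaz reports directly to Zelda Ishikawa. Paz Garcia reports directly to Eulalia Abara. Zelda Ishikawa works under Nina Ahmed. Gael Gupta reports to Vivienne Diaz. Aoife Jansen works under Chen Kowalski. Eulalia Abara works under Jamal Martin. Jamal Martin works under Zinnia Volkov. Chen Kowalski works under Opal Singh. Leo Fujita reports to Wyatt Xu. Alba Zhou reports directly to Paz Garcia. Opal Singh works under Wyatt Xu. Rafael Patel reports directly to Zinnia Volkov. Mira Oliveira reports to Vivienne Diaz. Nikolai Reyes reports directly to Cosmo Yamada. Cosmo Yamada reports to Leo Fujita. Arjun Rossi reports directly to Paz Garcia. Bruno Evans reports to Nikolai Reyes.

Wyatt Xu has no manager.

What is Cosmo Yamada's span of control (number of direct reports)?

1

Cosmo Yamada directly manages Nikolai Reyes. That is 1 direct report.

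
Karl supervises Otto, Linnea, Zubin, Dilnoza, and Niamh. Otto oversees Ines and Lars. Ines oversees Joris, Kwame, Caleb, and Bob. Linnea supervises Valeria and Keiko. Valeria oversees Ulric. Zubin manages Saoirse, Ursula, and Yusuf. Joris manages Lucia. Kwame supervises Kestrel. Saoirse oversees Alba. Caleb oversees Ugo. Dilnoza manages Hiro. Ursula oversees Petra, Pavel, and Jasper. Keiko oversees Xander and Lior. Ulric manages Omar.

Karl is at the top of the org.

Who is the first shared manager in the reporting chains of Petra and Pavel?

Ursula

Petra's chain of managers is Ursula, Zubin, Karl. Pavel's chain of managers is Ursula, Zubin, Karl. The first manager that appears in both chains is Ursula.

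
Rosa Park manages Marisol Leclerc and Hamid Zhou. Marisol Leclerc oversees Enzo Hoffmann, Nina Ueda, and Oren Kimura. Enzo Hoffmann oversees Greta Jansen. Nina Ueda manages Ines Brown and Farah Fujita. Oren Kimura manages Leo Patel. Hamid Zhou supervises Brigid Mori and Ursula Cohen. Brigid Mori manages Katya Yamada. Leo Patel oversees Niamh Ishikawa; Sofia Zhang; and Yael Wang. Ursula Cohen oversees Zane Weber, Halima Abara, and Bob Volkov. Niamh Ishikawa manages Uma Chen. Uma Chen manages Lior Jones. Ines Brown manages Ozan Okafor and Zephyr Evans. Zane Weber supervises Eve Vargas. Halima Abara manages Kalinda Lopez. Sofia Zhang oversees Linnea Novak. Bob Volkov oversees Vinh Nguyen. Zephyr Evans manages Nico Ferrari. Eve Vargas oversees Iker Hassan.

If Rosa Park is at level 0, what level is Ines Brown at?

3

Chain from Ines Brown up to Rosa Park: Ines Brown → Nina Ueda → Marisol Leclerc → Rosa Park. That is 3 steps up, so Ines Brown is 3 levels below Rosa Park.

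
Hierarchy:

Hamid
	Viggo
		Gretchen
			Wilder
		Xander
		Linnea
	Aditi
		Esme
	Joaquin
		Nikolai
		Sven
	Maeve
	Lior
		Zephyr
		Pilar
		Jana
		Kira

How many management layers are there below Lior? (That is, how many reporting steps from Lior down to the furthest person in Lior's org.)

The longest chain under Lior runs Lior → Kira, which is 1 level below Lior.

1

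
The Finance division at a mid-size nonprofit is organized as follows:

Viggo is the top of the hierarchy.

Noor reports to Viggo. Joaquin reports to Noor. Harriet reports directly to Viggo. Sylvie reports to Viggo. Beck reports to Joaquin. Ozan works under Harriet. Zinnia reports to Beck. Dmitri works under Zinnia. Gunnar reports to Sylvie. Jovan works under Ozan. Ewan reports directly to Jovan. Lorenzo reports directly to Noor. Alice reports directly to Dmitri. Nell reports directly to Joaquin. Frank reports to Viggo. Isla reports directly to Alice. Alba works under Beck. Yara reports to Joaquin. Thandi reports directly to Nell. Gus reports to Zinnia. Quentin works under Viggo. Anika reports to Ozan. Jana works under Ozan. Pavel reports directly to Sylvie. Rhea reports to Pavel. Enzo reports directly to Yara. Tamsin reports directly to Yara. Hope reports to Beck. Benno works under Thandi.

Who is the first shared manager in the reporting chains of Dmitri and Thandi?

Joaquin

Dmitri's chain of managers is Zinnia, Beck, Joaquin, Noor, Viggo. Thandi's chain of managers is Nell, Joaquin, Noor, Viggo. The first manager that appears in both chains is Joaquin.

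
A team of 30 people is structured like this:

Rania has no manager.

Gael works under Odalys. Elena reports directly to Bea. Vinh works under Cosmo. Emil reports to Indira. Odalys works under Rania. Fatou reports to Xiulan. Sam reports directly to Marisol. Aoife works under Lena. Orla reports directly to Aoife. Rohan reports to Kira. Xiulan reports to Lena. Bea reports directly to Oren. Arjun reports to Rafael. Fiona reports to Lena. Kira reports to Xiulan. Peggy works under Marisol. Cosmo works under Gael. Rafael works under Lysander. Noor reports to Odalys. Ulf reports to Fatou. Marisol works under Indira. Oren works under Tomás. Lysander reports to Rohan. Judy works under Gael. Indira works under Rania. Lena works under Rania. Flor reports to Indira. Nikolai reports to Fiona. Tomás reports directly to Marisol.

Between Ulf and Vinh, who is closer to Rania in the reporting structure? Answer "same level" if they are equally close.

same level

Both Ulf and Vinh are 4 levels below Rania.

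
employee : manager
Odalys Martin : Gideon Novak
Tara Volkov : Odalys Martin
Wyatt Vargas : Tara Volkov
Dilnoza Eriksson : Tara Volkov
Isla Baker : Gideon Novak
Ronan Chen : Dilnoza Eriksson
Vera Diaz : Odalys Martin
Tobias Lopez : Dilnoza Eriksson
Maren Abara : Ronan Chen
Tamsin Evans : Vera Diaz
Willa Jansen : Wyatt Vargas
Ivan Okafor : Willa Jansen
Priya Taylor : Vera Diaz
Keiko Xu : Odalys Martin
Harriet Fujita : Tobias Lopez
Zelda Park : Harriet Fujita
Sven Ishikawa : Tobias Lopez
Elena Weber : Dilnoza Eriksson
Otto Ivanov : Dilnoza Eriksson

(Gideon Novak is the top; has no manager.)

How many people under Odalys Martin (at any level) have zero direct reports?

9

The people in Odalys Martin's organization with no one reporting to them are Keiko Xu, Priya Taylor, Tamsin Evans, Otto Ivanov, Elena Weber, Sven Ishikawa, Zelda Park, Maren Abara, Ivan Okafor. That is 9.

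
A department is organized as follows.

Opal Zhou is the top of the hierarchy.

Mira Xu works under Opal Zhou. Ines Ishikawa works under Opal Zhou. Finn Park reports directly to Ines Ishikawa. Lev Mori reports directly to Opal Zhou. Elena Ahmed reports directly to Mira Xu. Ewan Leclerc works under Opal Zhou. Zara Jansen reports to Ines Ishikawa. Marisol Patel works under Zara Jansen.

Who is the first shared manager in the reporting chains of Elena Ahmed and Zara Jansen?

Elena Ahmed's chain of managers is Mira Xu, Opal Zhou. Zara Jansen's chain of managers is Ines Ishikawa, Opal Zhou. The first manager that appears in both chains is Opal Zhou.

Opal Zhou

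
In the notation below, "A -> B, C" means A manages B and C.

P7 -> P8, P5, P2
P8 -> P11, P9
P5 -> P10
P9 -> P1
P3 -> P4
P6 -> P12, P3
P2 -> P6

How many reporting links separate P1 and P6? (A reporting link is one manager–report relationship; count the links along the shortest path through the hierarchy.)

5

P1 is 3 levels below P7, and P6 is 2 levels below P7 (their lowest common manager). The shortest path runs up from P1 to P7 and back down to P6: 3 + 2 = 5 links.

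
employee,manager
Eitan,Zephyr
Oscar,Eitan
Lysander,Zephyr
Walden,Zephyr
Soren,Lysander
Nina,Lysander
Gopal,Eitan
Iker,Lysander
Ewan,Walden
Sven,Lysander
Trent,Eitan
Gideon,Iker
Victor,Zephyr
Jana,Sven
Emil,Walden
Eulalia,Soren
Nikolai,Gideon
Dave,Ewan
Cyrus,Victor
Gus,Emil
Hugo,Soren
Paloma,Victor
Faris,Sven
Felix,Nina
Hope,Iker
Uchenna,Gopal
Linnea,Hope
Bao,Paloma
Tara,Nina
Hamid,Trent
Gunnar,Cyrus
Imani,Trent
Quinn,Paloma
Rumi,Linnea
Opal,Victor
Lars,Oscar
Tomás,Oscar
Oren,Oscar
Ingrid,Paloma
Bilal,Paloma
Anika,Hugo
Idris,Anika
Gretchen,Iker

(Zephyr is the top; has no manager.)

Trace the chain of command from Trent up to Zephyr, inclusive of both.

Trent -> Eitan -> Zephyr

Trent reports to Eitan. Eitan reports to Zephyr. Zephyr is at the top.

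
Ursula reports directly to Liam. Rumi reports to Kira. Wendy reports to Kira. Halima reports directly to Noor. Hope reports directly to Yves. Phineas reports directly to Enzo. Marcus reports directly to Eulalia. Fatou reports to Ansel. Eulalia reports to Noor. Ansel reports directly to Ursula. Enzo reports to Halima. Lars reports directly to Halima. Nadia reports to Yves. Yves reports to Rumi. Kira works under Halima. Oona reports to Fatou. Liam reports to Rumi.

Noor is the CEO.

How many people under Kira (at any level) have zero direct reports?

4

The people in Kira's organization with no one reporting to them are Wendy, Nadia, Hope, Oona. That is 4.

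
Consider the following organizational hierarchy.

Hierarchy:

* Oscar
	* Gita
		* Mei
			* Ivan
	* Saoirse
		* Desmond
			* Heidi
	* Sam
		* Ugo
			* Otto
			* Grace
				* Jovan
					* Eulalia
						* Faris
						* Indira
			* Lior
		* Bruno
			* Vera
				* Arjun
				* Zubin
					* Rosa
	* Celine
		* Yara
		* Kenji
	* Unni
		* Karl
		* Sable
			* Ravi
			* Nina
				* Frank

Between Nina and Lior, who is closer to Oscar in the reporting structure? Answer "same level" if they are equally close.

Both Nina and Lior are 3 levels below Oscar.

same level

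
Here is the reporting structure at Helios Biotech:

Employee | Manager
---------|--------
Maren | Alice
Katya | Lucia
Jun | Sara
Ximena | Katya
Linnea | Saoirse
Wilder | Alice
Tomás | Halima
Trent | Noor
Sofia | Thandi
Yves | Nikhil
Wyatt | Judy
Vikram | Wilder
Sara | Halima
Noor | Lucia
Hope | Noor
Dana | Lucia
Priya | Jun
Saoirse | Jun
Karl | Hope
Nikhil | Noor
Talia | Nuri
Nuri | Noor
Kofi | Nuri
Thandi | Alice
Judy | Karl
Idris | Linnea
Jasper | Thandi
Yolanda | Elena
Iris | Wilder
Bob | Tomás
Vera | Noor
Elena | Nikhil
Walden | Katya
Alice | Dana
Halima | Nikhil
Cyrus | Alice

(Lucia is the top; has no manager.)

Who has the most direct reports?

Noor

Direct-report counts: Lucia has 3; Dana has 1; Alice has 4; Thandi has 2; Wilder has 2; Noor has 5; Nikhil has 3; Elena has 1; Halima has 2; Sara has 1; Jun has 2; Saoirse has 1; Linnea has 1; Tomás has 1; Hope has 1; Karl has 1; Judy has 1; Nuri has 2; Katya has 2. The largest is 5, held by Noor.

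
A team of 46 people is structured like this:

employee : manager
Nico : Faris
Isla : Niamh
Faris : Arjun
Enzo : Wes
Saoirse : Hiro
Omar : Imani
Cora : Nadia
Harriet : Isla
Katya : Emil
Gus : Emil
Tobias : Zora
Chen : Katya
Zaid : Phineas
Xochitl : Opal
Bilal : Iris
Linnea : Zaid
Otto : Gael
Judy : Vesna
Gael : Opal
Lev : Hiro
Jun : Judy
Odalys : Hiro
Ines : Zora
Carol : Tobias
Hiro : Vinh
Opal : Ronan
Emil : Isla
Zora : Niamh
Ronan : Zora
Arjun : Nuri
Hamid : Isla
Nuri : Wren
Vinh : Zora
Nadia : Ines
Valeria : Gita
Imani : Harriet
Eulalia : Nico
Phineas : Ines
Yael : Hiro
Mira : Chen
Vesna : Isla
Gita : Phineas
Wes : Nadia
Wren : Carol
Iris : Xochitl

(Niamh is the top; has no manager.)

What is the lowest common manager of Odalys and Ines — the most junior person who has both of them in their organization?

Odalys's chain of managers is Hiro, Vinh, Zora, Niamh. Ines's chain of managers is Zora, Niamh. The first manager that appears in both chains is Zora.

Zora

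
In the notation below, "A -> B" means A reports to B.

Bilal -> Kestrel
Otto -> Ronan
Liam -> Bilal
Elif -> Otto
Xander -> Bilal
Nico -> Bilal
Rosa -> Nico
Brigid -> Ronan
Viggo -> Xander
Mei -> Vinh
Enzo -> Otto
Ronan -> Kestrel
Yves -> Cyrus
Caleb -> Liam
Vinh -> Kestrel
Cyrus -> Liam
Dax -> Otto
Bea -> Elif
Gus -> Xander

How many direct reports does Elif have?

1

Elif directly manages Bea. That is 1 direct report.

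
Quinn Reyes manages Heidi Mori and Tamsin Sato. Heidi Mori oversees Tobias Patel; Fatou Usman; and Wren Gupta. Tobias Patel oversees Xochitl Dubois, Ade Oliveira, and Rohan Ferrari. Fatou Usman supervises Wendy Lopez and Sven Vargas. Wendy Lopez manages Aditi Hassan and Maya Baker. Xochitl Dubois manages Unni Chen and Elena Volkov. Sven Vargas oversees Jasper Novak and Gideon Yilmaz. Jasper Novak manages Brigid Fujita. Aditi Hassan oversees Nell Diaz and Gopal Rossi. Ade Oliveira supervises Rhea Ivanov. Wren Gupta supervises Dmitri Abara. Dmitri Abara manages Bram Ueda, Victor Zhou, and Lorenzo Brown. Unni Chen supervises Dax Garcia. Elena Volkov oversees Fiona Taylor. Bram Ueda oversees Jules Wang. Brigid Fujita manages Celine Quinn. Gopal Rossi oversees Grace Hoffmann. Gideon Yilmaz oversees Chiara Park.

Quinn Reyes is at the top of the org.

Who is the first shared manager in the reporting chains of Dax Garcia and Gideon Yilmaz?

Dax Garcia's chain of managers is Unni Chen, Xochitl Dubois, Tobias Patel, Heidi Mori, Quinn Reyes. Gideon Yilmaz's chain of managers is Sven Vargas, Fatou Usman, Heidi Mori, Quinn Reyes. The first manager that appears in both chains is Heidi Mori.

Heidi Mori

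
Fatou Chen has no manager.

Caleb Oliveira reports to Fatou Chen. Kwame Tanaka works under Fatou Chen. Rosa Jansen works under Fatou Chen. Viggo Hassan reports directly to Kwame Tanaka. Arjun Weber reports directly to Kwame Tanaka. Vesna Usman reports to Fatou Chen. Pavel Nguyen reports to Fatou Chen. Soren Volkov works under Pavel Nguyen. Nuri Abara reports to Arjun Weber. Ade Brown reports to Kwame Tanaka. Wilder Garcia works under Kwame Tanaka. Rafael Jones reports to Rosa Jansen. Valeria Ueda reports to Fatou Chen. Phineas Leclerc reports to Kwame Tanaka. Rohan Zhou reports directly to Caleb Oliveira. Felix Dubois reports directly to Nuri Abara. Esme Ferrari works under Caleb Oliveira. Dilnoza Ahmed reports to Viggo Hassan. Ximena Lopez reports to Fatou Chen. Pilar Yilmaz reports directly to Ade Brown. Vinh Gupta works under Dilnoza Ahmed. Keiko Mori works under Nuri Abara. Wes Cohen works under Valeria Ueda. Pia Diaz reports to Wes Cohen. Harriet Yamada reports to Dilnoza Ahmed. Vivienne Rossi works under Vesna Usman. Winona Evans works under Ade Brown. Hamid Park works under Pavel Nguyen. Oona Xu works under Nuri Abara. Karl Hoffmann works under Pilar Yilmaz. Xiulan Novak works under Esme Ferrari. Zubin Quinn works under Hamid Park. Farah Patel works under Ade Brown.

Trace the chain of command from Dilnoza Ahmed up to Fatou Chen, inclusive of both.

Dilnoza Ahmed -> Viggo Hassan -> Kwame Tanaka -> Fatou Chen

Dilnoza Ahmed reports to Viggo Hassan. Viggo Hassan reports to Kwame Tanaka. Kwame Tanaka reports to Fatou Chen. Fatou Chen is at the top.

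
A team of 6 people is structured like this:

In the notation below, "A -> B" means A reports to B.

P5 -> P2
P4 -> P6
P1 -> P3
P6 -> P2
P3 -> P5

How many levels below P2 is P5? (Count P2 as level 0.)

1

Chain from P5 up to P2: P5 → P2. That is 1 step up, so P5 is 1 level below P2.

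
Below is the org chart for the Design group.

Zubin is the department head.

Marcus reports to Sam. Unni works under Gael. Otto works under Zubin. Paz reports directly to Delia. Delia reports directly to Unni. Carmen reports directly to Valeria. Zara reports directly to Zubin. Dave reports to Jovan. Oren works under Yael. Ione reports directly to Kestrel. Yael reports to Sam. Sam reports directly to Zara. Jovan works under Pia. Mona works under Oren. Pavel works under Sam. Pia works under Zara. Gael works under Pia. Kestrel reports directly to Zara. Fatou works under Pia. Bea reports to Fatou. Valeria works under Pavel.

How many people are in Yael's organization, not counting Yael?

Yael directly manages Oren. Under Oren: Mona (1). That's 2 in total.

2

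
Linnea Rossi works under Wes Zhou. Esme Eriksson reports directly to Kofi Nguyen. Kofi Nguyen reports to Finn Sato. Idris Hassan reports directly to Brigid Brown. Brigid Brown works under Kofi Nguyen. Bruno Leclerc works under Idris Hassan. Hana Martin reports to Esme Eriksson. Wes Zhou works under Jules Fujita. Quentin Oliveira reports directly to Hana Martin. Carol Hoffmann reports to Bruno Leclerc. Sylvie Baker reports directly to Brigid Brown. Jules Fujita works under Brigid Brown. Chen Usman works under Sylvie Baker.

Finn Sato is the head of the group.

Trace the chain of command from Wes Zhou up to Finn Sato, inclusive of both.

Wes Zhou reports to Jules Fujita. Jules Fujita reports to Brigid Brown. Brigid Brown reports to Kofi Nguyen. Kofi Nguyen reports to Finn Sato. Finn Sato is at the top.

Wes Zhou -> Jules Fujita -> Brigid Brown -> Kofi Nguyen -> Finn Sato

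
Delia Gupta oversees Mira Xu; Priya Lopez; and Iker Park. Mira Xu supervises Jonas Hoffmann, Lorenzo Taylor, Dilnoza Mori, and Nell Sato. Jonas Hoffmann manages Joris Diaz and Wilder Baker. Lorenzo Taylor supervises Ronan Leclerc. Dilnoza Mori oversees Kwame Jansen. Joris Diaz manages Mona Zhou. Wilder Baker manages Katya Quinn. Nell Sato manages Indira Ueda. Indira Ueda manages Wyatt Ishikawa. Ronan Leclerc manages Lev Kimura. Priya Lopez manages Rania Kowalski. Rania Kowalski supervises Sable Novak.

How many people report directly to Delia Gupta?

3

Delia Gupta directly manages Mira Xu, Priya Lopez, Iker Park. That is 3 direct reports.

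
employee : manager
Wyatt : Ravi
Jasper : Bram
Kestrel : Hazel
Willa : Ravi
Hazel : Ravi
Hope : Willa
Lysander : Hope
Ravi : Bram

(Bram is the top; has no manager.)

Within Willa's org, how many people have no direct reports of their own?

1

The only person in Willa's organization with no one reporting to them is Lysander. That is 1.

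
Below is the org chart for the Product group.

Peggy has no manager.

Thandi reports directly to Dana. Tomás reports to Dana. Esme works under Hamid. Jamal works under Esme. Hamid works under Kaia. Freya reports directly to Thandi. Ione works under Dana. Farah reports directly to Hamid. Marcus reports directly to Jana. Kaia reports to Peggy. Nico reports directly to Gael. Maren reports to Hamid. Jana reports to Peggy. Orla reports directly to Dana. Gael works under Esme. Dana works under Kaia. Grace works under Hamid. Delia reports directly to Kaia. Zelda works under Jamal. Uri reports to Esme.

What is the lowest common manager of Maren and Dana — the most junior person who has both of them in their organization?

Kaia

Maren's chain of managers is Hamid, Kaia, Peggy. Dana's chain of managers is Kaia, Peggy. The first manager that appears in both chains is Kaia.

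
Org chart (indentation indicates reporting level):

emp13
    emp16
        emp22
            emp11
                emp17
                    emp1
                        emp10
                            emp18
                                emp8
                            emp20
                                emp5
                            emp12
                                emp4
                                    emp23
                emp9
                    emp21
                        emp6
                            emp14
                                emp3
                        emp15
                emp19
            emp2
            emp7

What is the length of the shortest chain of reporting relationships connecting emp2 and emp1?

emp2 is 1 level below emp22, and emp1 is 3 levels below emp22 (their lowest common manager). The shortest path runs up from emp2 to emp22 and back down to emp1: 1 + 3 = 4 links.

4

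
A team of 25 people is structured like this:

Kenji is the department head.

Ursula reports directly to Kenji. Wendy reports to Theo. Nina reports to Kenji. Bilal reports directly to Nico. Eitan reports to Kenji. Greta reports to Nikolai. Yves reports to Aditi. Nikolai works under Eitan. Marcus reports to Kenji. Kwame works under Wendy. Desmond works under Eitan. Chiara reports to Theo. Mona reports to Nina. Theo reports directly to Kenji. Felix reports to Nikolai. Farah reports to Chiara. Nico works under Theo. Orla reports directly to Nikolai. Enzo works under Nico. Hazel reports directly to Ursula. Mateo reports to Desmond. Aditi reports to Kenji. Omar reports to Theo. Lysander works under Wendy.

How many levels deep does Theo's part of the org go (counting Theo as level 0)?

2

The longest chain under Theo runs Theo → Chiara → Farah, which is 2 levels below Theo.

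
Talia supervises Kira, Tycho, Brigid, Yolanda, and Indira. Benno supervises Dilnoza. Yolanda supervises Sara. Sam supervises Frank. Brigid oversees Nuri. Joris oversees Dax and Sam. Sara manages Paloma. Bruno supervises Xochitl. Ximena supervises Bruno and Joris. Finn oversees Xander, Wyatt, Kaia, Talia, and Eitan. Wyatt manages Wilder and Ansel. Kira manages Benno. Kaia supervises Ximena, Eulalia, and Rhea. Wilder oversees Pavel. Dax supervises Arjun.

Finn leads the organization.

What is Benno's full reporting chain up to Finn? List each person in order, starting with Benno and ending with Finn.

Benno reports to Kira. Kira reports to Talia. Talia reports to Finn. Finn is at the top.

Benno -> Kira -> Talia -> Finn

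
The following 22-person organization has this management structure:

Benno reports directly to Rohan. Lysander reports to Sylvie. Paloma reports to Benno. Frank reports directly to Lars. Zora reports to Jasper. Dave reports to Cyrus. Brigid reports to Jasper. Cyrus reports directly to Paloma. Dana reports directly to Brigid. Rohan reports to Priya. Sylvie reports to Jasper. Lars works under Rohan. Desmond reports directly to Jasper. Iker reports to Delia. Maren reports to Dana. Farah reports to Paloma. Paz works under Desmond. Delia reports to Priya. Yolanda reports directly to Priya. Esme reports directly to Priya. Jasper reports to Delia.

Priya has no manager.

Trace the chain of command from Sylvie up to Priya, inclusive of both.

Sylvie reports to Jasper. Jasper reports to Delia. Delia reports to Priya. Priya is at the top.

Sylvie -> Jasper -> Delia -> Priya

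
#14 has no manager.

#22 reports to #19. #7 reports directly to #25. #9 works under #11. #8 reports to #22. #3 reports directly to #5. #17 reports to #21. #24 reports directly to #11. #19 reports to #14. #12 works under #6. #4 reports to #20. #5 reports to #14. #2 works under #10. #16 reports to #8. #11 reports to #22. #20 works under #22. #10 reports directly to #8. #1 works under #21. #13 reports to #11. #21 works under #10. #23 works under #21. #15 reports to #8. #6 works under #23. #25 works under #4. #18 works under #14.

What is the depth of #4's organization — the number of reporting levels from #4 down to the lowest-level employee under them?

The longest chain under #4 runs #4 → #25 → #7, which is 2 levels below #4.

2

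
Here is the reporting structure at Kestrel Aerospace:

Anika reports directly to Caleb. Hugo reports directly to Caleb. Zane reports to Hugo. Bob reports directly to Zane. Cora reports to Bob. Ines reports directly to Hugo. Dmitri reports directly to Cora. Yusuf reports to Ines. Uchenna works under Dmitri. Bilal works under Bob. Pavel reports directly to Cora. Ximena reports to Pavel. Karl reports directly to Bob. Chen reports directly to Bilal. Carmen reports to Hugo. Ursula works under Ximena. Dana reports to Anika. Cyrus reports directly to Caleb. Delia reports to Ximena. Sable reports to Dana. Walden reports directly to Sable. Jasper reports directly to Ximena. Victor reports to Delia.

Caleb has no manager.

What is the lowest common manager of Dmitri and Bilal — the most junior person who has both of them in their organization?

Bob

Dmitri's chain of managers is Cora, Bob, Zane, Hugo, Caleb. Bilal's chain of managers is Bob, Zane, Hugo, Caleb. The first manager that appears in both chains is Bob.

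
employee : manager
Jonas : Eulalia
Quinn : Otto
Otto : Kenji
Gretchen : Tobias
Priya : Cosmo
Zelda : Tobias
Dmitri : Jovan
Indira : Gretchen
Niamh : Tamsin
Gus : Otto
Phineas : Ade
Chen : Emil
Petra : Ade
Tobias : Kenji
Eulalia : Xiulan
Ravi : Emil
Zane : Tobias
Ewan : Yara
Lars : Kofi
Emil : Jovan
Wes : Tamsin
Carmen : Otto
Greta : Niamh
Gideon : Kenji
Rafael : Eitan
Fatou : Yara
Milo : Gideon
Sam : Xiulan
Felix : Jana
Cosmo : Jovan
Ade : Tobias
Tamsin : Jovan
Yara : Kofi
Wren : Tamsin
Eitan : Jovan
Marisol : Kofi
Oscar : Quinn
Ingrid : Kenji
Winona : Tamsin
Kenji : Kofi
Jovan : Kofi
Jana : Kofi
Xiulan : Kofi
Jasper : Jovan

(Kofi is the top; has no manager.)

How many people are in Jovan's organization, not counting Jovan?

15

Jovan directly manages Tamsin, Cosmo, Eitan, Dmitri, Emil, Jasper. Under Tamsin: Winona, Wren, Niamh, Greta, Wes (5). Under Cosmo: Priya (1). Under Eitan: Rafael (1). Dmitri has no reports. Under Emil: Ravi, Chen (2). Jasper has no reports. So Jovan's organization is 6 direct reports plus everyone under them: 6 + 2 + 2 + 1 + 3 + 1 = 15.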